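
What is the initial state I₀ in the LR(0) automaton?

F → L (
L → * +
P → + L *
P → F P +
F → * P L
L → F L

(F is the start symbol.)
{ [F → . * P L], [F → . L (], [F' → . F], [L → . * +], [L → . F L] }

First, augment the grammar with F' → F
I₀ = CLOSURE({ [F' → . F] }):
  [F' → . F] has the dot before F: add [F → . L (], [F → . * P L]
  [F → . L (] has the dot before L: add [L → . * +], [L → . F L]
No further items can be added.

I₀ = { [F → . * P L], [F → . L (], [F' → . F], [L → . * +], [L → . F L] }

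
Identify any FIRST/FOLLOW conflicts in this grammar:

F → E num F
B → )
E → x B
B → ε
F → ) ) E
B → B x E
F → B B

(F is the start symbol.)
Nullable non-terminals: B, F.
FIRST sets used below: FIRST(B) = { ')', 'x', ε }, FIRST(E) = { 'x' }

B: nullable alternative(s) B → ε; FOLLOW(B) = { $, ')', 'num', 'x' }
  B → ): FIRST \ {ε} = { ')' } — overlaps FOLLOW(B) on { ')' }: CONFLICT
  B → ε: FIRST \ {ε} = { } — this is the only nullable alternative, skip
  B → B x E: FIRST \ {ε} = { ')', 'x' } — overlaps FOLLOW(B) on { ')', 'x' }: CONFLICT

F: nullable alternative(s) F → B B; FOLLOW(F) = { $ }
  F → E num F: FIRST \ {ε} = { 'x' } — disjoint from FOLLOW(F)
  F → ) ) E: FIRST \ {ε} = { ')' } — disjoint from FOLLOW(F)
  F → B B: FIRST \ {ε} = { ')', 'x' } — this is the only nullable alternative, skip

E has no nullable alternative, so no FIRST/FOLLOW check is needed there.

So the grammar has 2 FIRST/FOLLOW conflicts (marked CONFLICT above).

Answer: Yes. B → ')' with FOLLOW(B) on { ')' }; B → B x E with FOLLOW(B) on { ')', 'x' }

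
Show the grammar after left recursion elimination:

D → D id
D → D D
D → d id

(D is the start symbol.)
D is directly left-recursive. The standard transformation for
  A → A α₁ | ... | A α_m | β₁ | ... | β_n
is
  A  → β₁ A' | ... | β_n A'
  A' → α₁ A' | ... | α_m A' | ε

D → d id becomes D → d id D'
D → D id becomes D' → id D'
D → D D becomes D' → D D'
Add D' → ε

Resulting grammar:
D → d id D'
D' → id D'
D' → D D'
D' → ε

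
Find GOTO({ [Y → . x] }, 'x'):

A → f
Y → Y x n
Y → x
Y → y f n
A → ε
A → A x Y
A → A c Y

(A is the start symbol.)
{ [Y → x .] }

GOTO(I, 'x') = CLOSURE({ [A → αX.β] : [A → α.Xβ] ∈ I, X = 'x' })

Items with dot before 'x', with the dot advanced:
  [Y → . x] → [Y → x .]
Closure adds nothing (no advanced item has the dot before a non-terminal).

GOTO = { [Y → x .] }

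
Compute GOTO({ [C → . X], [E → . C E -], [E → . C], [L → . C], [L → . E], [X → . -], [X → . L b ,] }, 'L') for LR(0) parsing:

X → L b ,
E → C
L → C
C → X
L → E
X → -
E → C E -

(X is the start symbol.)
{ [X → L . b ,] }

GOTO(I, 'L') = CLOSURE({ [A → αX.β] : [A → α.Xβ] ∈ I, X = 'L' })

Items with dot before 'L', with the dot advanced:
  [X → . L b ,] → [X → L . b ,]
Closure adds nothing (no advanced item has the dot before a non-terminal).

GOTO = { [X → L . b ,] }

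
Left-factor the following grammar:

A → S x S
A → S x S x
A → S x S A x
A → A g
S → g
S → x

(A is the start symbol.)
A → S x S A'
A' → ε
A' → x
A' → A x
A → A g
S → g
S → x

Left-factoring transforms A → αβ₁ | αβ₂ into A → αA' and A' → β₁ | β₂
(α is the longest common prefix among the alternatives). Repeat until
no nonterminal has two alternatives with a common prefix.

Round 1: A has alternatives sharing prefix 'S x S'. Introduce A': A → S x S A'
  Add: A' → ε
  Add: A' → x
  Add: A' → A x

No remaining common prefixes — done.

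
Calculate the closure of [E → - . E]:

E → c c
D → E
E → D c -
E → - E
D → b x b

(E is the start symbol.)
{ [D → . E], [D → . b x b], [E → - . E], [E → . - E], [E → . D c -], [E → . c c] }

To compute CLOSURE, for each item [A → α.Bβ] where B is a non-terminal, add [B → .γ] for all productions B → γ; repeat for the newly added items until nothing changes.

Start with: [E → - . E]
  [E → - . E] has the dot before E: add [E → . c c], [E → . D c -], [E → . - E]
  [E → . D c -] has the dot before D: add [D → . E], [D → . b x b]
No further items can be added.

CLOSURE = { [D → . E], [D → . b x b], [E → - . E], [E → . - E], [E → . D c -], [E → . c c] }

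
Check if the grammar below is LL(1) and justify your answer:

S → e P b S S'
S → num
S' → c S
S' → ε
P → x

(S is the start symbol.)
A grammar is LL(1) if for each non-terminal N with multiple productions, the predict sets of those productions are pairwise disjoint, where PREDICT(N → α) = (FIRST(α) \ {ε}) ∪ (FOLLOW(N) if α ⇒* ε).

Relevant sets:
  FOLLOW(S') = { $, 'c' }

For S:
  PREDICT(S → e P b S S') = { 'e' }
  PREDICT(S → num) = { 'num' }
For S':
  PREDICT(S' → c S) = { 'c' }
  PREDICT(S' → ε) = { $, 'c' }
P has a single production, so nothing to check there.

Conflict found: Predict set conflict for S': { 'c' }
The grammar is NOT LL(1).

Answer: No. Predict set conflict for S': { 'c' }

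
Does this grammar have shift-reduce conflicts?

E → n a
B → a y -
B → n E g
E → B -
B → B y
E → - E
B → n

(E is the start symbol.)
Augment with E' → E and build the canonical LR(0) collection (I0 = CLOSURE({[E' → . E]}), then GOTO on every symbol after a dot until no new states appear). It has 14 states:
  I0: { [B → . B y], [B → . a y -], [B → . n E g], [B → . n], [E → . - E], [E → . B -], [E → . n a], [E' → . E] }  — shift
  I1: { [B → . B y], [B → . a y -], [B → . n E g], [B → . n], [E → - . E], [E → . - E], [E → . B -], [E → . n a] }  — shift
  I2: { [B → B . y], [E → B . -] }  — shift
  I3: { [E' → E .] }  — accept
  I4: { [B → a . y -] }  — shift
  I5: { [B → . B y], [B → . a y -], [B → . n E g], [B → . n], [B → n . E g], [B → n .], [E → . - E], [E → . B -], [E → . n a], [E → n . a] }  — shift, reduce
  I6: { [B → n E . g] }  — shift
  I7: { [B → a . y -], [E → n a .] }  — shift, reduce
  I8: { [B → a y . -] }  — shift
  I9: { [B → a y - .] }  — reduce
  I10: { [B → n E g .] }  — reduce
  I11: { [E → B - .] }  — reduce
  I12: { [B → B y .] }  — reduce
  I13: { [E → - E .] }  — reduce

I5 contains reduce item [B → n .] and shift items [B → . a y -], [B → . n], [B → . n E g], [E → . - E], [E → . n a], [E → n . a] — shift-reduce conflict.
I7 contains reduce item [E → n a .] and shift item [B → a . y -] — shift-reduce conflict.

Answer: Yes — I5: [B → n .] vs [B → . a y -]; I7: [E → n a .] vs [B → a . y -]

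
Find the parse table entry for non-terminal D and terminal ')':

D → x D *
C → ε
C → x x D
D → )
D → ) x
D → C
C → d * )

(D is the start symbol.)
To find M[D, ')'], we find productions for D where ')' is in the predict set (PREDICT(N → α) = (FIRST(α) \ {ε}) ∪ (FOLLOW(N) if α ⇒* ε)).

Relevant sets:
  FIRST(C) = { 'd', 'x', ε }
  FOLLOW(D) = { $, '*' }

D → x D *: PREDICT = { 'x' }
D → ): PREDICT = { ')' }
  ')' is in predict set, so this production goes in M[D, ')']
D → ) x: PREDICT = { ')' }
  ')' is in predict set, so this production goes in M[D, ')']
D → C: PREDICT = { $, '*', 'd', 'x' }

M[D, ')'] = D → ), D → ) x  (a multiply-defined cell — the grammar is not LL(1))

Answer: D → ), D → ) x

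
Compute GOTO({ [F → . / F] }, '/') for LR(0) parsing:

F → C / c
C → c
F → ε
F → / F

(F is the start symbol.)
GOTO(I, '/') = CLOSURE({ [A → αX.β] : [A → α.Xβ] ∈ I, X = '/' })

Items with dot before '/', with the dot advanced:
  [F → . / F] → [F → / . F]
Closure of the advanced items:
  [F → / . F] has the dot before F: add [F → . C / c], [F → .], [F → . / F]
  [F → . C / c] has the dot before C: add [C → . c]

GOTO = { [C → . c], [F → . / F], [F → . C / c], [F → .], [F → / . F] }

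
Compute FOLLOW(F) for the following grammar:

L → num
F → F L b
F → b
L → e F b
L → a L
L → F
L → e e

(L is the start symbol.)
To compute FOLLOW(F), find every occurrence of F on a right-hand side N → α F β: add FIRST(β) \ {ε}, and if β is empty or nullable also add FOLLOW(N). Iterate to a fixed point.

In F → F L b: F is followed by L b, add FIRST(L b) \ {ε} = { 'a', 'b', 'e', 'num' }
In L → e F b: F is followed by b, add FIRST(b) \ {ε} = { 'b' }
In L → F: F is at the end, add FOLLOW(L)

The FOLLOW sets referred to above (computed the same way, to a fixed point):
  FOLLOW(L) = { $, 'b' }

Taking the union: FOLLOW(F) = { $, 'a', 'b', 'e', 'num' }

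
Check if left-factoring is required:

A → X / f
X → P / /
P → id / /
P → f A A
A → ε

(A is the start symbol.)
Left-factoring is needed when two productions for the same non-terminal
share a common prefix on the right-hand side.

Productions for A:
  A → X / f
  A → ε
Productions for P:
  P → id / /
  P → f A A

No common prefixes found.

Answer: No, left-factoring is not needed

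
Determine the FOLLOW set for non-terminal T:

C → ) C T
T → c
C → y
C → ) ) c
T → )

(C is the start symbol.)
{ $, ')', 'c' }

To compute FOLLOW(T), find every occurrence of T on a right-hand side N → α T β: add FIRST(β) \ {ε}, and if β is empty or nullable also add FOLLOW(N). Iterate to a fixed point.

In C → ) C T: T is at the end, add FOLLOW(C)

The FOLLOW sets referred to above (computed the same way, to a fixed point):
  FOLLOW(C) = { $, ')', 'c' }

Taking the union: FOLLOW(T) = { $, ')', 'c' }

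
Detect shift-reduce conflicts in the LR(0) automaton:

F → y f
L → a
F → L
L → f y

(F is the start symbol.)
A shift-reduce conflict occurs when an LR(0) state has both:
  - a complete (reduce) item [A → α .] (dot at the end), and
  - a shift item [B → β . c γ] (dot before a terminal).

Augment with F' → F and build the canonical LR(0) collection (I0 = CLOSURE({[F' → . F]}), then GOTO on every symbol after a dot until no new states appear). It has 8 states:
  I0: { [F → . L], [F → . y f], [F' → . F], [L → . a], [L → . f y] }  — shift
  I1: { [F' → F .] }  — accept
  I2: { [F → L .] }  — reduce
  I3: { [L → a .] }  — reduce
  I4: { [L → f . y] }  — shift
  I5: { [F → y . f] }  — shift
  I6: { [F → y f .] }  — reduce
  I7: { [L → f y .] }  — reduce

No state contains both a complete item and a shift item.

Answer: No shift-reduce conflicts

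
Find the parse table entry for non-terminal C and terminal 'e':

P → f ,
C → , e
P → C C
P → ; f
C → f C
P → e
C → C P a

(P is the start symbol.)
To find M[C, 'e'], we find productions for C where 'e' is in the predict set (PREDICT(N → α) = (FIRST(α) \ {ε}) ∪ (FOLLOW(N) if α ⇒* ε)).

Relevant sets:
  FIRST(C) = { ',', 'f' }

C → , e: PREDICT = { ',' }
C → f C: PREDICT = { 'f' }
C → C P a: PREDICT = { ',', 'f' }

M[C, 'e'] is empty (no production applies)

Answer: Empty (error entry)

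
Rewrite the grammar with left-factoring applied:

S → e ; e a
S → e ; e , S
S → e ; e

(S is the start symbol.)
Left-factoring transforms A → αβ₁ | αβ₂ into A → αA' and A' → β₁ | β₂
(α is the longest common prefix among the alternatives). Repeat until
no nonterminal has two alternatives with a common prefix.

Round 1: S has alternatives sharing prefix 'e ; e'. Introduce S': S → e ; e S'
  Add: S' → a
  Add: S' → , S
  Add: S' → ε

No remaining common prefixes — done.

Resulting grammar:
S → e ; e S'
S' → a
S' → , S
S' → ε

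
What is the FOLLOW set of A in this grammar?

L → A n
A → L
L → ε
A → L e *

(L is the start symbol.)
In L → A n: A is followed by n, add FIRST(n) \ {ε} = { 'n' }

Taking the union: FOLLOW(A) = { 'n' }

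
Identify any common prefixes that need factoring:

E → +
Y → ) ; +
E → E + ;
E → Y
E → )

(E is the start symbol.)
Left-factoring is needed when two productions for the same non-terminal
share a common prefix on the right-hand side.

Productions for E:
  E → +
  E → E + ;
  E → Y
  E → )

No common prefixes found.

Answer: No, left-factoring is not needed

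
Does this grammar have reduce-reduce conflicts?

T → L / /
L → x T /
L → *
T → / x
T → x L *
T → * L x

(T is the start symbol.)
Augment with T' → T and build the canonical LR(0) collection (I0 = CLOSURE({[T' → . T]}), then GOTO on every symbol after a dot until no new states appear). It has 17 states:
  I0: { [L → . *], [L → . x T /], [T → . * L x], [T → . / x], [T → . L / /], [T → . x L *], [T' → . T] }  — shift
  I1: { [L → * .], [L → . *], [L → . x T /], [T → * . L x] }  — shift, reduce
  I2: { [T → / . x] }  — shift
  I3: { [T → L . / /] }  — shift
  I4: { [T' → T .] }  — accept
  I5: { [L → . *], [L → . x T /], [L → x . T /], [T → . * L x], [T → . / x], [T → . L / /], [T → . x L *], [T → x . L *] }  — shift
  I6: { [T → L . / /], [T → x L . *] }  — shift
  I7: { [L → x T . /] }  — shift
  I8: { [L → x T / .] }  — reduce
  I9: { [T → x L * .] }  — reduce
  I10: { [T → L / . /] }  — shift
  I11: { [T → L / / .] }  — reduce
  I12: { [T → / x .] }  — reduce
  I13: { [L → * .] }  — reduce
  I14: { [T → * L . x] }  — shift
  I15: { [L → . *], [L → . x T /], [L → x . T /], [T → . * L x], [T → . / x], [T → . L / /], [T → . x L *] }  — shift
  I16: { [T → * L x .] }  — reduce

No state contains more than one complete item.

Answer: No reduce-reduce conflicts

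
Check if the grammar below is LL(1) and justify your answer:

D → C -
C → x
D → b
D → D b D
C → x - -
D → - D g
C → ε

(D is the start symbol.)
No. Predict set conflict for D: { '-', 'x' }

A grammar is LL(1) if for each non-terminal N with multiple productions, the predict sets of those productions are pairwise disjoint, where PREDICT(N → α) = (FIRST(α) \ {ε}) ∪ (FOLLOW(N) if α ⇒* ε).

Relevant sets:
  FIRST(C) = { 'x', ε }
  FIRST(D) = { '-', 'b', 'x' }
  FOLLOW(C) = { '-' }

For D:
  PREDICT(D → C '-') = { '-', 'x' }
  PREDICT(D → b) = { 'b' }
  PREDICT(D → D b D) = { '-', 'b', 'x' }
  PREDICT(D → '-' D g) = { '-' }
For C:
  PREDICT(C → x) = { 'x' }
  PREDICT(C → x '-' '-') = { 'x' }
  PREDICT(C → ε) = { '-' }

Conflict found: Predict set conflict for D: { '-', 'x' }
The grammar is NOT LL(1).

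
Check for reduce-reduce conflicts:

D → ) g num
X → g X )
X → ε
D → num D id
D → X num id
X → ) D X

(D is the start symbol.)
No reduce-reduce conflicts

A reduce-reduce conflict occurs when an LR(0) state has two complete items [A → α .] and [B → β .] — both call for a reduction, and with no lookahead the parser cannot choose between them.

Augment with D' → D and build the canonical LR(0) collection (I0 = CLOSURE({[D' → . D]}), then GOTO on every symbol after a dot until no new states appear). It has 17 states:
  I0: { [D → . ) g num], [D → . X num id], [D → . num D id], [D' → . D], [X → . ) D X], [X → . g X )], [X → .] }  — shift, reduce
  I1: { [D → ) . g num], [D → . ) g num], [D → . X num id], [D → . num D id], [X → ) . D X], [X → . ) D X], [X → . g X )], [X → .] }  — shift, reduce
  I2: { [D' → D .] }  — accept
  I3: { [D → X . num id] }  — shift
  I4: { [X → . ) D X], [X → . g X )], [X → .], [X → g . X )] }  — shift, reduce
  I5: { [D → . ) g num], [D → . X num id], [D → . num D id], [D → num . D id], [X → . ) D X], [X → . g X )], [X → .] }  — shift, reduce
  I6: { [D → num D . id] }  — shift
  I7: { [D → num D id .] }  — reduce
  I8: { [D → . ) g num], [D → . X num id], [D → . num D id], [X → ) . D X], [X → . ) D X], [X → . g X )], [X → .] }  — shift, reduce
  I9: { [X → g X . )] }  — shift
  I10: { [X → g X ) .] }  — reduce
  I11: { [X → ) D . X], [X → . ) D X], [X → . g X )], [X → .] }  — shift, reduce
  I12: { [X → ) D X .] }  — reduce
  I13: { [D → X num . id] }  — shift
  I14: { [D → X num id .] }  — reduce
  I15: { [D → ) g . num], [X → . ) D X], [X → . g X )], [X → .], [X → g . X )] }  — shift, reduce
  I16: { [D → ) g num .] }  — reduce

No state contains more than one complete item.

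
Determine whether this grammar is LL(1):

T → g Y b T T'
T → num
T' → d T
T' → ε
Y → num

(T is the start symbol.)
A grammar is LL(1) if for each non-terminal N with multiple productions, the predict sets of those productions are pairwise disjoint, where PREDICT(N → α) = (FIRST(α) \ {ε}) ∪ (FOLLOW(N) if α ⇒* ε).

Relevant sets:
  FOLLOW(T') = { $, 'd' }

For T:
  PREDICT(T → g Y b T T') = { 'g' }
  PREDICT(T → num) = { 'num' }
For T':
  PREDICT(T' → d T) = { 'd' }
  PREDICT(T' → ε) = { $, 'd' }
Y has a single production, so nothing to check there.

Conflict found: Predict set conflict for T': { 'd' }
The grammar is NOT LL(1).

Answer: No. Predict set conflict for T': { 'd' }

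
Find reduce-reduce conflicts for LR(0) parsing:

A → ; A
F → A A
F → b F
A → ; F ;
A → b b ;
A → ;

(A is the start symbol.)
Yes — I12: [A → ; .] vs [A → b b ; .]

Augment with A' → A and build the canonical LR(0) collection (I0 = CLOSURE({[A' → . A]}), then GOTO on every symbol after a dot until no new states appear). It has 15 states:
  I0: { [A → . ; A], [A → . ; F ;], [A → . ;], [A → . b b ;], [A' → . A] }  — shift
  I1: { [A → . ; A], [A → . ; F ;], [A → . ;], [A → . b b ;], [A → ; . A], [A → ; . F ;], [A → ; .], [F → . A A], [F → . b F] }  — shift, reduce
  I2: { [A' → A .] }  — accept
  I3: { [A → b . b ;] }  — shift
  I4: { [A → b b . ;] }  — shift
  I5: { [A → b b ; .] }  — reduce
  I6: { [A → . ; A], [A → . ; F ;], [A → . ;], [A → . b b ;], [A → ; A .], [F → A . A] }  — shift, reduce
  I7: { [A → ; F . ;] }  — shift
  I8: { [A → . ; A], [A → . ; F ;], [A → . ;], [A → . b b ;], [A → b . b ;], [F → . A A], [F → . b F], [F → b . F] }  — shift
  I9: { [A → . ; A], [A → . ; F ;], [A → . ;], [A → . b b ;], [F → A . A] }  — shift
  I10: { [F → b F .] }  — reduce
  I11: { [A → . ; A], [A → . ; F ;], [A → . ;], [A → . b b ;], [A → b . b ;], [A → b b . ;], [F → . A A], [F → . b F], [F → b . F] }  — shift
  I12: { [A → . ; A], [A → . ; F ;], [A → . ;], [A → . b b ;], [A → ; . A], [A → ; . F ;], [A → ; .], [A → b b ; .], [F → . A A], [F → . b F] }  — shift, 2 reduces
  I13: { [F → A A .] }  — reduce
  I14: { [A → ; F ; .] }  — reduce

I12 contains complete items [A → ; .], [A → b b ; .] — reduce-reduce conflict.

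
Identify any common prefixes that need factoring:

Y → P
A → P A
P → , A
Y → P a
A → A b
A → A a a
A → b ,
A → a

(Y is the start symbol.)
Yes, Y has productions with common prefix 'P'; A has productions with common prefix 'A'

Left-factoring is needed when two productions for the same non-terminal
share a common prefix on the right-hand side.

Productions for Y:
  Y → P
  Y → P a
Productions for A:
  A → P A
  A → A b
  A → A a a
  A → b ,
  A → a

Found common prefix 'P' in productions for Y
Found common prefix 'A' in productions for A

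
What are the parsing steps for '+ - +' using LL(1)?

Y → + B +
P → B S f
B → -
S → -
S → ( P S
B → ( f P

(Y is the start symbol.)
LL(1) parsing maintains a stack (initially the start symbol over $) and the input. At each step: if the stack top is a terminal, match it against the current input token; if it is a non-terminal N, replace it with the RHS of M[N, lookahead] (the unique production whose predict set contains the lookahead).

Stack is shown with the top on the left.

Stack    Input    Action
------------------------
Y $      + - + $  output Y → + B +
+ B + $  + - + $  match '+'
B + $    - + $    output B → -
- + $    - + $    match '-'
+ $      + $      match '+'
$        $        accept

The string is accepted.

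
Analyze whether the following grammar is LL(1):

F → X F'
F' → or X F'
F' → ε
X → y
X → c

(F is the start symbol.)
Yes, the grammar is LL(1).

A grammar is LL(1) if for each non-terminal N with multiple productions, the predict sets of those productions are pairwise disjoint, where PREDICT(N → α) = (FIRST(α) \ {ε}) ∪ (FOLLOW(N) if α ⇒* ε).

Relevant sets:
  FOLLOW(F') = { $ }

For F':
  PREDICT(F' → or X F') = { 'or' }
  PREDICT(F' → ε) = { $ }
For X:
  PREDICT(X → y) = { 'y' }
  PREDICT(X → c) = { 'c' }
F has a single production, so nothing to check there.

All predict sets are disjoint. The grammar IS LL(1).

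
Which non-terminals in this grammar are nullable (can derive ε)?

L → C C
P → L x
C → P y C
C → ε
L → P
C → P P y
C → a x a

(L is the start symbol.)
A non-terminal is nullable if it can derive ε (the empty string): either it has an ε-production, or it has a production whose right-hand side consists entirely of nullable non-terminals.

ε-productions: C → ε
So C is immediately nullable.
L → C C: every symbol on the right is nullable, so L is nullable too.
No further non-terminal can be added: every production for the remaining non-terminals contains a terminal or a non-nullable non-terminal.
Nullable = { 'C', 'L' }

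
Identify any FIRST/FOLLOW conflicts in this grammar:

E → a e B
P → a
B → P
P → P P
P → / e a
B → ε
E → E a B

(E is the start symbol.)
Yes. B → P with FOLLOW(B) on { 'a' }

A FIRST/FOLLOW conflict occurs when a non-terminal N has a nullable alternative N → β (β ⇒* ε) and another alternative N → α with FIRST(α) ∩ FOLLOW(N) ≠ ∅: on such a lookahead the parser cannot decide between expanding α and letting N vanish via β.

Nullable non-terminals: B.
FIRST sets used below: FIRST(P) = { '/', 'a' }

B: nullable alternative(s) B → ε; FOLLOW(B) = { $, 'a' }
  B → P: FIRST \ {ε} = { '/', 'a' } — overlaps FOLLOW(B) on { 'a' }: CONFLICT
  B → ε: FIRST \ {ε} = { } — this is the only nullable alternative, skip

E, P have no nullable alternative, so no FIRST/FOLLOW check is needed there.

So the grammar has 1 FIRST/FOLLOW conflict (marked CONFLICT above).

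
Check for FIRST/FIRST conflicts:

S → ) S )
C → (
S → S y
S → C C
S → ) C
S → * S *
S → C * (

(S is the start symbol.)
Yes. S → ')' S ')' / S → S y on { ')' }; S → ')' S ')' / S → ')' C on { ')' }; S → S y / S → C C on { '(' }; S → S y / S → ')' C on { ')' }; S → S y / S → '*' S '*' on { '*' }; S → S y / S → C '*' '(' on { '(' }; S → C C / S → C '*' '(' on { '(' }

FIRST sets of the non-terminals at (or reachable through a nullable prefix from) the front of some alternative:
  FIRST(S) = { '(', ')', '*' }
  FIRST(C) = { '(' }

Productions for S:
  S → ) S ): FIRST = { ')' }
  S → S y: FIRST = { '(', ')', '*' }
  S → C C: FIRST = { '(' }
  S → ) C: FIRST = { ')' }
  S → * S *: FIRST = { '*' }
  S → C * (: FIRST = { '(' }
C has only one production, so no FIRST/FIRST conflict is possible there.

Conflict for S: S → ) S ) and S → S y
  Overlap: { ')' }
Conflict for S: S → ) S ) and S → ) C
  Overlap: { ')' }
Conflict for S: S → S y and S → C C
  Overlap: { '(' }
Conflict for S: S → S y and S → ) C
  Overlap: { ')' }
Conflict for S: S → S y and S → * S *
  Overlap: { '*' }
Conflict for S: S → S y and S → C * (
  Overlap: { '(' }
Conflict for S: S → C C and S → C * (
  Overlap: { '(' }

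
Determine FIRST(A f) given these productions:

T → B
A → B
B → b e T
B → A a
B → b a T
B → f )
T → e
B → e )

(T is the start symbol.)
FIRST sets of the non-terminals involved (from the grammar, by fixed-point iteration):
  FIRST(A) = { 'b', 'e', 'f' }

To compute FIRST(A f), process the symbols left to right:
Symbol A is a non-terminal. Add FIRST(A) \ {ε} = { 'b', 'e', 'f' }
A is not nullable (ε ∉ FIRST(A)), so stop here.
FIRST(A f) = { 'b', 'e', 'f' }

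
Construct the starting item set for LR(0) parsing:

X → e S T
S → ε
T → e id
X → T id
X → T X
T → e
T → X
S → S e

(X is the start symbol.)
First, augment the grammar with X' → X
I₀ = CLOSURE({ [X' → . X] }):
  [X' → . X] has the dot before X: add [X → . e S T], [X → . T id], [X → . T X]
  [X → . T id] has the dot before T: add [T → . e id], [T → . e], [T → . X]
No further items can be added.

I₀ = { [T → . X], [T → . e id], [T → . e], [X → . T X], [X → . T id], [X → . e S T], [X' → . X] }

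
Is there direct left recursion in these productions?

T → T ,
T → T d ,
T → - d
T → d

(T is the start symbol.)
Yes, T is left-recursive

T → T ,: LEFT RECURSIVE (starts with T)
T → T d ,: LEFT RECURSIVE (starts with T)
T → - d: starts with '-'
T → d: starts with d

The grammar has direct left recursion on: T.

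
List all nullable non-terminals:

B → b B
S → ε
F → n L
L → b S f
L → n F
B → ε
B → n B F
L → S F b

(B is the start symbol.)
A non-terminal is nullable if it can derive ε (the empty string): either it has an ε-production, or it has a production whose right-hand side consists entirely of nullable non-terminals.

ε-productions: S → ε, B → ε
So S, B are immediately nullable.
No further non-terminal can be added: every production for the remaining non-terminals contains a terminal or a non-nullable non-terminal.
Nullable = { 'B', 'S' }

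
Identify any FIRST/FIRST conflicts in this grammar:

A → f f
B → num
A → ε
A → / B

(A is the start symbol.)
No FIRST/FIRST conflicts.

A FIRST/FIRST conflict occurs when two productions N → α and N → β for the same non-terminal have FIRST(α) ∩ FIRST(β) ≠ ∅ (with ε ∈ FIRST of a nullable right-hand side, so two nullable alternatives also conflict).

Productions for A:
  A → f f: FIRST = { 'f' }
  A → ε: FIRST = { ε }
  A → / B: FIRST = { '/' }
B has only one production, so no FIRST/FIRST conflict is possible there.

All alternatives of each non-terminal have pairwise disjoint FIRST sets.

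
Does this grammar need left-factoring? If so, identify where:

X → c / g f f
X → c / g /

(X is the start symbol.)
Yes, X has productions with common prefix 'c / g'

Left-factoring is needed when two productions for the same non-terminal
share a common prefix on the right-hand side.

Productions for X:
  X → c / g f f
  X → c / g /

Found common prefix 'c / g' in productions for X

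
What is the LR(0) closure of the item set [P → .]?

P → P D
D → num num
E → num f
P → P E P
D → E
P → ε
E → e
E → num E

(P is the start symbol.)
To compute CLOSURE, for each item [A → α.Bβ] where B is a non-terminal, add [B → .γ] for all productions B → γ; repeat for the newly added items until nothing changes.

Start with: [P → .]
The dot is at the end, so nothing is added.

CLOSURE = { [P → .] }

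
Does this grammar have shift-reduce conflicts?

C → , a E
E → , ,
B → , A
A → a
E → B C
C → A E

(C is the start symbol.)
No shift-reduce conflicts

A shift-reduce conflict occurs when an LR(0) state has both:
  - a complete (reduce) item [A → α .] (dot at the end), and
  - a shift item [B → β . c γ] (dot before a terminal).

Augment with C' → C and build the canonical LR(0) collection (I0 = CLOSURE({[C' → . C]}), then GOTO on every symbol after a dot until no new states appear). It has 13 states:
  I0: { [A → . a], [C → . , a E], [C → . A E], [C' → . C] }  — shift
  I1: { [C → , . a E] }  — shift
  I2: { [B → . , A], [C → A . E], [E → . , ,], [E → . B C] }  — shift
  I3: { [C' → C .] }  — accept
  I4: { [A → a .] }  — reduce
  I5: { [A → . a], [B → , . A], [E → , . ,] }  — shift
  I6: { [A → . a], [C → . , a E], [C → . A E], [E → B . C] }  — shift
  I7: { [C → A E .] }  — reduce
  I8: { [E → B C .] }  — reduce
  I9: { [E → , , .] }  — reduce
  I10: { [B → , A .] }  — reduce
  I11: { [B → . , A], [C → , a . E], [E → . , ,], [E → . B C] }  — shift
  I12: { [C → , a E .] }  — reduce

No state contains both a complete item and a shift item.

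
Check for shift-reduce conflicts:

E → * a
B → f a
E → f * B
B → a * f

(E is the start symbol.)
Augment with E' → E and build the canonical LR(0) collection (I0 = CLOSURE({[E' → . E]}), then GOTO on every symbol after a dot until no new states appear). It has 12 states:
  I0: { [E → . * a], [E → . f * B], [E' → . E] }  — shift
  I1: { [E → * . a] }  — shift
  I2: { [E' → E .] }  — accept
  I3: { [E → f . * B] }  — shift
  I4: { [B → . a * f], [B → . f a], [E → f * . B] }  — shift
  I5: { [E → f * B .] }  — reduce
  I6: { [B → a . * f] }  — shift
  I7: { [B → f . a] }  — shift
  I8: { [B → f a .] }  — reduce
  I9: { [B → a * . f] }  — shift
  I10: { [B → a * f .] }  — reduce
  I11: { [E → * a .] }  — reduce

No state contains both a complete item and a shift item.

Answer: No shift-reduce conflicts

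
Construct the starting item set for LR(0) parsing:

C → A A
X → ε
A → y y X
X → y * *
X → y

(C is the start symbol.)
First, augment the grammar with C' → C
I₀ = CLOSURE({ [C' → . C] }):
  [C' → . C] has the dot before C: add [C → . A A]
  [C → . A A] has the dot before A: add [A → . y y X]
No further items can be added.

I₀ = { [A → . y y X], [C → . A A], [C' → . C] }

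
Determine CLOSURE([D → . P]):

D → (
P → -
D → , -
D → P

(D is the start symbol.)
{ [D → . P], [P → . -] }

Start with: [D → . P]
  [D → . P] has the dot before P: add [P → . -]
No further items can be added.

CLOSURE = { [D → . P], [P → . -] }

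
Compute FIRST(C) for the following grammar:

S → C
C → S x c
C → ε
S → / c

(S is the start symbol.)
FIRST sets of the other non-terminals involved (by the same procedure, iterated to a fixed point):
  FIRST(S) = { '/', 'x', ε }

From C → S x c:
  - S is a non-terminal: add FIRST(S) \ {ε} = { '/', 'x' }
    S is nullable, so continue to the next symbol
  - x is a terminal: add 'x' and stop
From C → ε:
  - ε-production, so ε ∈ FIRST(C)

Collecting: FIRST(C) = { '/', 'x', ε }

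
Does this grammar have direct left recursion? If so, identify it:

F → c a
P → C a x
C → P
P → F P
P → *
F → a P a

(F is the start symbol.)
No direct left recursion

Direct left recursion occurs when N → N α for some non-terminal N (the right-hand side begins with the left-hand side itself).

F → c a: starts with c
P → C a x: starts with C
C → P: starts with P
P → F P: starts with F
P → *: starts with '*'
F → a P a: starts with a

No direct left recursion found.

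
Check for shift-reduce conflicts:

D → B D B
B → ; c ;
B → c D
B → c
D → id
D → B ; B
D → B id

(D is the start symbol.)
A shift-reduce conflict occurs when an LR(0) state has both:
  - a complete (reduce) item [A → α .] (dot at the end), and
  - a shift item [B → β . c γ] (dot before a terminal).

Augment with D' → D and build the canonical LR(0) collection (I0 = CLOSURE({[D' → . D]}), then GOTO on every symbol after a dot until no new states appear). It has 16 states:
  I0: { [B → . ; c ;], [B → . c D], [B → . c], [D → . B ; B], [D → . B D B], [D → . B id], [D → . id], [D' → . D] }  — shift
  I1: { [B → ; . c ;] }  — shift
  I2: { [B → . ; c ;], [B → . c D], [B → . c], [D → . B ; B], [D → . B D B], [D → . B id], [D → . id], [D → B . ; B], [D → B . D B], [D → B . id] }  — shift
  I3: { [D' → D .] }  — accept
  I4: { [B → . ; c ;], [B → . c D], [B → . c], [B → c . D], [B → c .], [D → . B ; B], [D → . B D B], [D → . B id], [D → . id] }  — shift, reduce
  I5: { [D → id .] }  — reduce
  I6: { [B → c D .] }  — reduce
  I7: { [B → . ; c ;], [B → . c D], [B → . c], [B → ; . c ;], [D → B ; . B] }  — shift
  I8: { [B → . ; c ;], [B → . c D], [B → . c], [D → B D . B] }  — shift
  I9: { [D → B id .], [D → id .] }  — 2 reduces
  I10: { [D → B D B .] }  — reduce
  I11: { [D → B ; B .] }  — reduce
  I12: { [B → . ; c ;], [B → . c D], [B → . c], [B → ; c . ;], [B → c . D], [B → c .], [D → . B ; B], [D → . B D B], [D → . B id], [D → . id] }  — shift, reduce
  I13: { [B → ; . c ;], [B → ; c ; .] }  — shift, reduce
  I14: { [B → ; c . ;] }  — shift
  I15: { [B → ; c ; .] }  — reduce

I4 contains reduce item [B → c .] and shift items [B → . ; c ;], [B → . c], [B → . c D], [D → . id] — shift-reduce conflict.
I12 contains reduce item [B → c .] and shift items [B → . ; c ;], [B → ; c . ;], [B → . c], [B → . c D], [D → . id] — shift-reduce conflict.
I13 contains reduce item [B → ; c ; .] and shift item [B → ; . c ;] — shift-reduce conflict.

Answer: Yes — I4: [B → c .] vs [B → . ; c ;]; I12: [B → c .] vs [B → . ; c ;]; I13: [B → ; c ; .] vs [B → ; . c ;]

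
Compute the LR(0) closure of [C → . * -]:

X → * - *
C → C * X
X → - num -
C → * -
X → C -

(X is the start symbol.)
{ [C → . * -] }

To compute CLOSURE, for each item [A → α.Bβ] where B is a non-terminal, add [B → .γ] for all productions B → γ; repeat for the newly added items until nothing changes.

Start with: [C → . * -]
The dot precedes the terminal '*', so nothing is added.

CLOSURE = { [C → . * -] }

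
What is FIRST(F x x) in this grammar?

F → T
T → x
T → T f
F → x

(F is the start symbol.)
{ 'x' }

FIRST sets of the non-terminals involved (from the grammar, by fixed-point iteration):
  FIRST(F) = { 'x' }

To compute FIRST(F x x), process the symbols left to right:
Symbol F is a non-terminal. Add FIRST(F) \ {ε} = { 'x' }
F is not nullable (ε ∉ FIRST(F)), so stop here.
FIRST(F x x) = { 'x' }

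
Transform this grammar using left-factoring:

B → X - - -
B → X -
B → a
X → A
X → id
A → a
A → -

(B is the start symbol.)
B → X - B'
B' → - -
B' → ε
B → a
X → A
X → id
A → a
A → -

Left-factoring transforms A → αβ₁ | αβ₂ into A → αA' and A' → β₁ | β₂
(α is the longest common prefix among the alternatives). Repeat until
no nonterminal has two alternatives with a common prefix.

Round 1: B has alternatives sharing prefix 'X -'. Introduce B': B → X - B'
  Add: B' → - -
  Add: B' → ε

No remaining common prefixes — done.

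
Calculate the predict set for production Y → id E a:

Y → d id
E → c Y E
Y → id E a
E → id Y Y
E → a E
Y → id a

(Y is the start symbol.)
{ 'id' }

PREDICT(Y → id E a) = (FIRST(RHS) \ {ε}) ∪ (FOLLOW(Y) if ε ∈ FIRST(RHS), i.e. RHS ⇒* ε)
FIRST(id E a) = { 'id' }
ε ∉ FIRST(id E a), so FOLLOW(Y) is not added.
PREDICT(Y → id E a) = { 'id' }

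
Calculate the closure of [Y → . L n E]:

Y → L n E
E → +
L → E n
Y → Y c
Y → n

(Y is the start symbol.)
{ [E → . +], [L → . E n], [Y → . L n E] }

To compute CLOSURE, for each item [A → α.Bβ] where B is a non-terminal, add [B → .γ] for all productions B → γ; repeat for the newly added items until nothing changes.

Start with: [Y → . L n E]
  [Y → . L n E] has the dot before L: add [L → . E n]
  [L → . E n] has the dot before E: add [E → . +]
No further items can be added.

CLOSURE = { [E → . +], [L → . E n], [Y → . L n E] }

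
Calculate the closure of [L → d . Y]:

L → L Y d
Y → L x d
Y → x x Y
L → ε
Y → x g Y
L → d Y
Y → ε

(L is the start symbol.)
Start with: [L → d . Y]
  [L → d . Y] has the dot before Y: add [Y → . L x d], [Y → . x x Y], [Y → . x g Y], [Y → .]
  [Y → . L x d] has the dot before L: add [L → . L Y d], [L → .], [L → . d Y]
No further items can be added.

CLOSURE = { [L → . L Y d], [L → . d Y], [L → .], [L → d . Y], [Y → . L x d], [Y → . x g Y], [Y → . x x Y], [Y → .] }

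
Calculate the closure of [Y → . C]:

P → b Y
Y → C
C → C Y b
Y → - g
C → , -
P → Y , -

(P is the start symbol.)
Start with: [Y → . C]
  [Y → . C] has the dot before C: add [C → . C Y b], [C → . , -]
No further items can be added.

CLOSURE = { [C → . , -], [C → . C Y b], [Y → . C] }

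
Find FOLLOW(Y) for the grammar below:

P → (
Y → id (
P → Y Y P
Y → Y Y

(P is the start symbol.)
To compute FOLLOW(Y), find every occurrence of Y on a right-hand side N → α Y β: add FIRST(β) \ {ε}, and if β is empty or nullable also add FOLLOW(N). Iterate to a fixed point.

In P → Y Y P: Y is followed by Y P, add FIRST(Y P) \ {ε} = { 'id' }
In P → Y Y P: Y is followed by P, add FIRST(P) \ {ε} = { '(', 'id' }
In Y → Y Y: Y is followed by Y, add FIRST(Y) \ {ε} = { 'id' }
In Y → Y Y: Y is at the end; this adds FOLLOW(Y) to itself — nothing new

Taking the union: FOLLOW(Y) = { '(', 'id' }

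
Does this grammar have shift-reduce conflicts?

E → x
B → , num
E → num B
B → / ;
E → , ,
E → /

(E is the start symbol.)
No shift-reduce conflicts

A shift-reduce conflict occurs when an LR(0) state has both:
  - a complete (reduce) item [A → α .] (dot at the end), and
  - a shift item [B → β . c γ] (dot before a terminal).

Augment with E' → E and build the canonical LR(0) collection (I0 = CLOSURE({[E' → . E]}), then GOTO on every symbol after a dot until no new states appear). It has 12 states:
  I0: { [E → . , ,], [E → . /], [E → . num B], [E → . x], [E' → . E] }  — shift
  I1: { [E → , . ,] }  — shift
  I2: { [E → / .] }  — reduce
  I3: { [E' → E .] }  — accept
  I4: { [B → . , num], [B → . / ;], [E → num . B] }  — shift
  I5: { [E → x .] }  — reduce
  I6: { [B → , . num] }  — shift
  I7: { [B → / . ;] }  — shift
  I8: { [E → num B .] }  — reduce
  I9: { [B → / ; .] }  — reduce
  I10: { [B → , num .] }  — reduce
  I11: { [E → , , .] }  — reduce

No state contains both a complete item and a shift item.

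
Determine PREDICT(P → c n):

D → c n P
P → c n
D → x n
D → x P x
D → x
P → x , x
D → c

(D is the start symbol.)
PREDICT(P → c n) = (FIRST(RHS) \ {ε}) ∪ (FOLLOW(P) if ε ∈ FIRST(RHS), i.e. RHS ⇒* ε)
FIRST(c n) = { 'c' }
ε ∉ FIRST(c n), so FOLLOW(P) is not added.
PREDICT(P → c n) = { 'c' }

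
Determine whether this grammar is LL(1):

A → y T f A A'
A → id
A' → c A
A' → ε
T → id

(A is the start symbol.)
No. Predict set conflict for A': { 'c' }

A grammar is LL(1) if for each non-terminal N with multiple productions, the predict sets of those productions are pairwise disjoint, where PREDICT(N → α) = (FIRST(α) \ {ε}) ∪ (FOLLOW(N) if α ⇒* ε).

Relevant sets:
  FOLLOW(A') = { $, 'c' }

For A:
  PREDICT(A → y T f A A') = { 'y' }
  PREDICT(A → id) = { 'id' }
For A':
  PREDICT(A' → c A) = { 'c' }
  PREDICT(A' → ε) = { $, 'c' }
T has a single production, so nothing to check there.

Conflict found: Predict set conflict for A': { 'c' }
The grammar is NOT LL(1).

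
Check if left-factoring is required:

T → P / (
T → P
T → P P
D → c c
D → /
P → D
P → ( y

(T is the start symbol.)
Left-factoring is needed when two productions for the same non-terminal
share a common prefix on the right-hand side.

Productions for T:
  T → P / (
  T → P
  T → P P
Productions for D:
  D → c c
  D → /
Productions for P:
  P → D
  P → ( y

Found common prefix 'P' in productions for T

Answer: Yes, T has productions with common prefix 'P'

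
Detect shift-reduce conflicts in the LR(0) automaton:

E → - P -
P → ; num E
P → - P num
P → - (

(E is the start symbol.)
Augment with E' → E and build the canonical LR(0) collection (I0 = CLOSURE({[E' → . E]}), then GOTO on every symbol after a dot until no new states appear). It has 12 states:
  I0: { [E → . - P -], [E' → . E] }  — shift
  I1: { [E → - . P -], [P → . - (], [P → . - P num], [P → . ; num E] }  — shift
  I2: { [E' → E .] }  — accept
  I3: { [P → - . (], [P → - . P num], [P → . - (], [P → . - P num], [P → . ; num E] }  — shift
  I4: { [P → ; . num E] }  — shift
  I5: { [E → - P . -] }  — shift
  I6: { [E → - P - .] }  — reduce
  I7: { [E → . - P -], [P → ; num . E] }  — shift
  I8: { [P → ; num E .] }  — reduce
  I9: { [P → - ( .] }  — reduce
  I10: { [P → - P . num] }  — shift
  I11: { [P → - P num .] }  — reduce

No state contains both a complete item and a shift item.

Answer: No shift-reduce conflicts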